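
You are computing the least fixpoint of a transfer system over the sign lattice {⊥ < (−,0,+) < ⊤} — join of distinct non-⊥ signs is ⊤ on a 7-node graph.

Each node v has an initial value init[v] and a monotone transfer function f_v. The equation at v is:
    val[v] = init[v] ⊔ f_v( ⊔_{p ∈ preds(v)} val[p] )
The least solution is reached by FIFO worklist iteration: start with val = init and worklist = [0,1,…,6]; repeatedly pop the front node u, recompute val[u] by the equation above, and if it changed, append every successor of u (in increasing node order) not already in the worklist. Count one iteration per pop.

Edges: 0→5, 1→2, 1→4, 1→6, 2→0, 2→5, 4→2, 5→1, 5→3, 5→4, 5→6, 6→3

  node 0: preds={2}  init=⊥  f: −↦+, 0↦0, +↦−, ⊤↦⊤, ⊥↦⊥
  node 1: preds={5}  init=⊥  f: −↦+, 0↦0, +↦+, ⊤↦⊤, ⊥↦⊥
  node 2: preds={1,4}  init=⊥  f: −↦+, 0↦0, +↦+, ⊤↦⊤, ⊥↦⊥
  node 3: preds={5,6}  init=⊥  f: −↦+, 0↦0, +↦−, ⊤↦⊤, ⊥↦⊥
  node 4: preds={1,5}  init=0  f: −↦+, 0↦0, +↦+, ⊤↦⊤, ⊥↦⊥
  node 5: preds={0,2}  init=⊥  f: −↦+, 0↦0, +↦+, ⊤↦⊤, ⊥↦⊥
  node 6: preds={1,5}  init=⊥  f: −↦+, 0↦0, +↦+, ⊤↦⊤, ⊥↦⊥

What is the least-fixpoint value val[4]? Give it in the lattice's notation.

0

Trace (14 dequeues):
  [1] u=0 | in ⊥ | out ⊥ | ==
  [2] u=1 | in ⊥ | out ⊥ | ==
  [3] u=2 | in 0 | out 0 | prev ⊥ | push {0}
  [4] u=3 | in ⊥ | out ⊥ | ==
  [5] u=4 | in ⊥ | out 0 | ==
  [6] u=5 | in 0 | out 0 | prev ⊥ | push {1,3,4}
  [7] u=6 | in 0 | out 0 | prev ⊥ | push {}
  [8] u=0 | in 0 | out 0 | prev ⊥ | push {5}
  [9] u=1 | in 0 | out 0 | prev ⊥ | push {2,6}
  [10] u=3 | in 0 | out 0 | prev ⊥ | push {}
  [11] u=4 | in 0 | out 0 | ==
  [12] u=5 | in 0 | out 0 | ==
  [13] u=2 | in 0 | out 0 | ==
  [14] u=6 | in 0 | out 0 | ==

Converged values:
  [0] 0
  [1] 0
  [2] 0
  [3] 0
  [4] 0
  [5] 0
  [6] 0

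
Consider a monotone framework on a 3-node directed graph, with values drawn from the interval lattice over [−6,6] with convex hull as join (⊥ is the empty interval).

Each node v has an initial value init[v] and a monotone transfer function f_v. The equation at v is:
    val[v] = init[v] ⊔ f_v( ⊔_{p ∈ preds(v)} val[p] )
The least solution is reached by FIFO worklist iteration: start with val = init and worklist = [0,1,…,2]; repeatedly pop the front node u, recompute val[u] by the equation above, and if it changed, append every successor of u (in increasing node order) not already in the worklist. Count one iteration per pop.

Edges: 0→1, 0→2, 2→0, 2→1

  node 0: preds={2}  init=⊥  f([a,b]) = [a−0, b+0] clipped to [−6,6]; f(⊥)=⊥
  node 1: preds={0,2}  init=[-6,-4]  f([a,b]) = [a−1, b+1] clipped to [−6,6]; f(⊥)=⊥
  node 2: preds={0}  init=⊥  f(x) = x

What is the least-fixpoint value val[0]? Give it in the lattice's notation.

Iteration log — 3 steps:
  step 1. node 0  ⊔preds=⊥  new=⊥  stable
  step 2. node 1  ⊔preds=⊥  new=[-6,-4]  stable
  step 3. node 2  ⊔preds=⊥  new=⊥  stable

Least fixpoint reached:
  node 0: ⊥
  node 1: [-6,-4]
  node 2: ⊥

⊥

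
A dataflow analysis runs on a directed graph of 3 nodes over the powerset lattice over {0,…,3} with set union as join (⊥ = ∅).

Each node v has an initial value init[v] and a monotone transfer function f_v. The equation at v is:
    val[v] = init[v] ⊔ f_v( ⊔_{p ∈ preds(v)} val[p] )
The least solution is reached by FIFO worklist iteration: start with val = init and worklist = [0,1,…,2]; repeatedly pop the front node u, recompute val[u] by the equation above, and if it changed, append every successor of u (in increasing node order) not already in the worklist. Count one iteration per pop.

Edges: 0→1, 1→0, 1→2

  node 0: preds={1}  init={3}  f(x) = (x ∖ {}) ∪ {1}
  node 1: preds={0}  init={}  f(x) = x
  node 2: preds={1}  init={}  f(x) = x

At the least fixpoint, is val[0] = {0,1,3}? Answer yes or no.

Iteration log — 4 steps:
  step 1. node 0  ⊔preds={}  new={1,3}  old={3}  +wl: 
  step 2. node 1  ⊔preds={1,3}  new={1,3}  old={}  +wl: 0
  step 3. node 2  ⊔preds={1,3}  new={1,3}  old={}  +wl: 
  step 4. node 0  ⊔preds={1,3}  new={1,3}  stable

Least fixpoint reached:
  node 0: {1,3}
  node 1: {1,3}
  node 2: {1,3}

no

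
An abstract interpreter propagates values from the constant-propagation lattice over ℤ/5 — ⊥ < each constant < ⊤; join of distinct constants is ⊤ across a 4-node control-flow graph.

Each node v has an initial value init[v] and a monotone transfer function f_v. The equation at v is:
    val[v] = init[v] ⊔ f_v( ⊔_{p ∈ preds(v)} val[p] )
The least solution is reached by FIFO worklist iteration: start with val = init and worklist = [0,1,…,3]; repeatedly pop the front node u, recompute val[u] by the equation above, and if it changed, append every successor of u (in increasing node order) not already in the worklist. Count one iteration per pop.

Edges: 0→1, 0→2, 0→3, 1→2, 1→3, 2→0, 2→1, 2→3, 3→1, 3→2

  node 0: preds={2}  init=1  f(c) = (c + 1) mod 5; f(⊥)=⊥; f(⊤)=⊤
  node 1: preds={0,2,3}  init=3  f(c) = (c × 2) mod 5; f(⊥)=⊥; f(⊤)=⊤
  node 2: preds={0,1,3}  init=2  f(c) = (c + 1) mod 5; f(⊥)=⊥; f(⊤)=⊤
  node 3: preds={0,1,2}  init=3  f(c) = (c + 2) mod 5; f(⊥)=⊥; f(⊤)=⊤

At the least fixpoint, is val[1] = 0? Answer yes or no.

no

Trace (7 dequeues):
  [1] u=0 | in 2 | out ⊤ | prev 1 | push {}
  [2] u=1 | in ⊤ | out ⊤ | prev 3 | push {}
  [3] u=2 | in ⊤ | out ⊤ | prev 2 | push {0,1}
  [4] u=3 | in ⊤ | out ⊤ | prev 3 | push {2}
  [5] u=0 | in ⊤ | out ⊤ | ==
  [6] u=1 | in ⊤ | out ⊤ | ==
  [7] u=2 | in ⊤ | out ⊤ | ==

Converged values:
  [0] ⊤
  [1] ⊤
  [2] ⊤
  [3] ⊤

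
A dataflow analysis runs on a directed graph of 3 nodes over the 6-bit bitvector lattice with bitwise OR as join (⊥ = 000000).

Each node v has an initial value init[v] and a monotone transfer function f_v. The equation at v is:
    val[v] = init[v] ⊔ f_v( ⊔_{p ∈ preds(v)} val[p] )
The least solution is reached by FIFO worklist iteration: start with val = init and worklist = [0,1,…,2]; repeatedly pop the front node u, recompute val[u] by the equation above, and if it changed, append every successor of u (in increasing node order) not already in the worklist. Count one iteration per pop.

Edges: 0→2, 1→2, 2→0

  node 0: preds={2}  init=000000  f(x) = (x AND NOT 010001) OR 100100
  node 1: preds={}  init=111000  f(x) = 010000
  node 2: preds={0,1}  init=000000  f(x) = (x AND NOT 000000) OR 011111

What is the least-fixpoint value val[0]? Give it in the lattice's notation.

101110

Trace (5 dequeues):
  [1] u=0 | in 000000 | out 100100 | prev 000000 | push {}
  [2] u=1 | in 000000 | out 111000 | ==
  [3] u=2 | in 111100 | out 111111 | prev 000000 | push {0}
  [4] u=0 | in 111111 | out 101110 | prev 100100 | push {2}
  [5] u=2 | in 111110 | out 111111 | ==

Converged values:
  [0] 101110
  [1] 111000
  [2] 111111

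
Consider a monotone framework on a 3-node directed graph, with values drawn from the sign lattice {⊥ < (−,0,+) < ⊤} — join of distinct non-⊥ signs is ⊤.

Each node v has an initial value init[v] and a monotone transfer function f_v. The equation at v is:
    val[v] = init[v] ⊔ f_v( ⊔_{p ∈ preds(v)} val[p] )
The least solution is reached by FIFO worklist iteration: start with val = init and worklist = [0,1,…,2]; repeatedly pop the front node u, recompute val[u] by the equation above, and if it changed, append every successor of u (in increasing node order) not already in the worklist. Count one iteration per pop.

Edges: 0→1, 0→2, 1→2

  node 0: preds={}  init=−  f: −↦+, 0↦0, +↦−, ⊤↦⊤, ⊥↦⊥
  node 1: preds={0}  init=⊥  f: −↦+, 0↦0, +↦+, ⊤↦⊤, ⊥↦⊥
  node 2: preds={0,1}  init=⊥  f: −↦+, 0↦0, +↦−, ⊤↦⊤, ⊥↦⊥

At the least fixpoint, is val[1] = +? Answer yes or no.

Trace (3 dequeues):
  [1] u=0 | in ⊥ | out − | ==
  [2] u=1 | in − | out + | prev ⊥ | push {}
  [3] u=2 | in ⊤ | out ⊤ | prev ⊥ | push {}

Converged values:
  [0] −
  [1] +
  [2] ⊤

yes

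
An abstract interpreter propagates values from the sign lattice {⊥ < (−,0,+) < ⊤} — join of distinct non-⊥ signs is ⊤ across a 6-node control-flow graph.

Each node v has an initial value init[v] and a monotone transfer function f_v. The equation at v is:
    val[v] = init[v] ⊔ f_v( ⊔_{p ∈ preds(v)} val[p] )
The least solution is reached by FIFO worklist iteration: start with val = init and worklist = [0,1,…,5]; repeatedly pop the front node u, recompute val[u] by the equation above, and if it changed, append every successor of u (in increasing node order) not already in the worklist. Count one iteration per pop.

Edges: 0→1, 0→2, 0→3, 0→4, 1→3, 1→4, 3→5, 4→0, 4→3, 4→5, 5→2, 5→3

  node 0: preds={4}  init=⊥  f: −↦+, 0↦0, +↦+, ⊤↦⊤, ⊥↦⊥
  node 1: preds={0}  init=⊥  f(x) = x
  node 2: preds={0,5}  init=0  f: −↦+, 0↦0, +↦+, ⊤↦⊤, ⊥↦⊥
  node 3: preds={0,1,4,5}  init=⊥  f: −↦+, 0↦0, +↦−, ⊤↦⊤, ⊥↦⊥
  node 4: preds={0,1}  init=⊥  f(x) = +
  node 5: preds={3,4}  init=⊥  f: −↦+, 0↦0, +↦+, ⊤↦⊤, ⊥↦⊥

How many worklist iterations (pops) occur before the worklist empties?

Iteration log — 15 steps:
  step 1. node 0  ⊔preds=⊥  new=⊥  stable
  step 2. node 1  ⊔preds=⊥  new=⊥  stable
  step 3. node 2  ⊔preds=⊥  new=0  stable
  step 4. node 3  ⊔preds=⊥  new=⊥  stable
  step 5. node 4  ⊔preds=⊥  new=+  old=⊥  +wl: 0,3
  step 6. node 5  ⊔preds=+  new=+  old=⊥  +wl: 2
  step 7. node 0  ⊔preds=+  new=+  old=⊥  +wl: 1,4
  step 8. node 3  ⊔preds=+  new=−  old=⊥  +wl: 5
  step 9. node 2  ⊔preds=+  new=⊤  old=0  +wl: 
  step 10. node 1  ⊔preds=+  new=+  old=⊥  +wl: 3
  step 11. node 4  ⊔preds=+  new=+  stable
  step 12. node 5  ⊔preds=⊤  new=⊤  old=+  +wl: 2
  step 13. node 3  ⊔preds=⊤  new=⊤  old=−  +wl: 5
  step 14. node 2  ⊔preds=⊤  new=⊤  stable
  step 15. node 5  ⊔preds=⊤  new=⊤  stable

Least fixpoint reached:
  node 0: +
  node 1: +
  node 2: ⊤
  node 3: ⊤
  node 4: +
  node 5: ⊤

15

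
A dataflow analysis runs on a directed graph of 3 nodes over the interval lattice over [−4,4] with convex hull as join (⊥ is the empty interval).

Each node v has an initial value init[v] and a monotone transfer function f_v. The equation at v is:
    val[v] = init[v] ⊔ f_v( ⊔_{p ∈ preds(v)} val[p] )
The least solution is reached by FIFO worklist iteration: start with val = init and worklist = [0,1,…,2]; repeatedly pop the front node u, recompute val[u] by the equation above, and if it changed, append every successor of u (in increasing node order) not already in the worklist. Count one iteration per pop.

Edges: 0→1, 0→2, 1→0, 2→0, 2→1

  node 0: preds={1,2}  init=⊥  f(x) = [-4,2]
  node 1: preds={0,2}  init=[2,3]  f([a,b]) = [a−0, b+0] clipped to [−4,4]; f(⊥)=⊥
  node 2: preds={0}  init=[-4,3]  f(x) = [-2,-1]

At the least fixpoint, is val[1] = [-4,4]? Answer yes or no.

Worklist (4 pops):
  #1 pop 0: in=[-4,3] → [-4,2] (was ⊥); enqueue []
  #2 pop 1: in=[-4,3] → [-4,3] (was [2,3]); enqueue [0]
  #3 pop 2: in=[-4,2] → [-4,3] (no change)
  #4 pop 0: in=[-4,3] → [-4,2] (no change)

Fixpoint:
  val[0] = [-4,2]
  val[1] = [-4,3]
  val[2] = [-4,3]

no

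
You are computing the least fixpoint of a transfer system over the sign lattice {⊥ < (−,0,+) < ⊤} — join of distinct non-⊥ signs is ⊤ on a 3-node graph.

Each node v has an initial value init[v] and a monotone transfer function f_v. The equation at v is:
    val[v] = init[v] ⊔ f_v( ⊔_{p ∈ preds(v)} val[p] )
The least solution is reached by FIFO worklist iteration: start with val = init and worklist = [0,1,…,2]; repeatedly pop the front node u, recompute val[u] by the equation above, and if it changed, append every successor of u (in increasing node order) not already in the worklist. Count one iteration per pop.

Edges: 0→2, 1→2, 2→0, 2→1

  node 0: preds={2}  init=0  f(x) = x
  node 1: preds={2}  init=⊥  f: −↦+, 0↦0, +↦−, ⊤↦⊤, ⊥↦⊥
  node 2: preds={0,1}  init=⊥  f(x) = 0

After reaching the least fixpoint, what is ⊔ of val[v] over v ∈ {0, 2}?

0

Iteration log — 6 steps:
  step 1. node 0  ⊔preds=⊥  new=0  stable
  step 2. node 1  ⊔preds=⊥  new=⊥  stable
  step 3. node 2  ⊔preds=0  new=0  old=⊥  +wl: 0,1
  step 4. node 0  ⊔preds=0  new=0  stable
  step 5. node 1  ⊔preds=0  new=0  old=⊥  +wl: 2
  step 6. node 2  ⊔preds=0  new=0  stable

Least fixpoint reached:
  node 0: 0
  node 1: 0
  node 2: 0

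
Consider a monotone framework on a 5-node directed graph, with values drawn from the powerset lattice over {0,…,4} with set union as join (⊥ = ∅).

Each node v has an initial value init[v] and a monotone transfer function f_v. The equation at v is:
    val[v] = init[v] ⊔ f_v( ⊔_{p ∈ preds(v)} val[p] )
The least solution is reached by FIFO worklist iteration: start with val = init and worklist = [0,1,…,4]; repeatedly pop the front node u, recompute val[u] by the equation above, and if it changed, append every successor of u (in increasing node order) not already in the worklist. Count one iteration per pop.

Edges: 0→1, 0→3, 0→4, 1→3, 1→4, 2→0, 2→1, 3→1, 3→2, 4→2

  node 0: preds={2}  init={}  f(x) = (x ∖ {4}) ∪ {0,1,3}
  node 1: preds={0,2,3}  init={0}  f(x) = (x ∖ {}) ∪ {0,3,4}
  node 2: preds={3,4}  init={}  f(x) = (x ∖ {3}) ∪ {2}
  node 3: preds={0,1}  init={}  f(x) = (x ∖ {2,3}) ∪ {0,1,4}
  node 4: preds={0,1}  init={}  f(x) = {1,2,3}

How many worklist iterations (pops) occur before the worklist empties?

Iteration log — 12 steps:
  step 1. node 0  ⊔preds={}  new={0,1,3}  old={}  +wl: 
  step 2. node 1  ⊔preds={0,1,3}  new={0,1,3,4}  old={0}  +wl: 
  step 3. node 2  ⊔preds={}  new={2}  old={}  +wl: 0,1
  step 4. node 3  ⊔preds={0,1,3,4}  new={0,1,4}  old={}  +wl: 2
  step 5. node 4  ⊔preds={0,1,3,4}  new={1,2,3}  old={}  +wl: 
  step 6. node 0  ⊔preds={2}  new={0,1,2,3}  old={0,1,3}  +wl: 3,4
  step 7. node 1  ⊔preds={0,1,2,3,4}  new={0,1,2,3,4}  old={0,1,3,4}  +wl: 
  step 8. node 2  ⊔preds={0,1,2,3,4}  new={0,1,2,4}  old={2}  +wl: 0,1
  step 9. node 3  ⊔preds={0,1,2,3,4}  new={0,1,4}  stable
  step 10. node 4  ⊔preds={0,1,2,3,4}  new={1,2,3}  stable
  step 11. node 0  ⊔preds={0,1,2,4}  new={0,1,2,3}  stable
  step 12. node 1  ⊔preds={0,1,2,3,4}  new={0,1,2,3,4}  stable

Least fixpoint reached:
  node 0: {0,1,2,3}
  node 1: {0,1,2,3,4}
  node 2: {0,1,2,4}
  node 3: {0,1,4}
  node 4: {1,2,3}

12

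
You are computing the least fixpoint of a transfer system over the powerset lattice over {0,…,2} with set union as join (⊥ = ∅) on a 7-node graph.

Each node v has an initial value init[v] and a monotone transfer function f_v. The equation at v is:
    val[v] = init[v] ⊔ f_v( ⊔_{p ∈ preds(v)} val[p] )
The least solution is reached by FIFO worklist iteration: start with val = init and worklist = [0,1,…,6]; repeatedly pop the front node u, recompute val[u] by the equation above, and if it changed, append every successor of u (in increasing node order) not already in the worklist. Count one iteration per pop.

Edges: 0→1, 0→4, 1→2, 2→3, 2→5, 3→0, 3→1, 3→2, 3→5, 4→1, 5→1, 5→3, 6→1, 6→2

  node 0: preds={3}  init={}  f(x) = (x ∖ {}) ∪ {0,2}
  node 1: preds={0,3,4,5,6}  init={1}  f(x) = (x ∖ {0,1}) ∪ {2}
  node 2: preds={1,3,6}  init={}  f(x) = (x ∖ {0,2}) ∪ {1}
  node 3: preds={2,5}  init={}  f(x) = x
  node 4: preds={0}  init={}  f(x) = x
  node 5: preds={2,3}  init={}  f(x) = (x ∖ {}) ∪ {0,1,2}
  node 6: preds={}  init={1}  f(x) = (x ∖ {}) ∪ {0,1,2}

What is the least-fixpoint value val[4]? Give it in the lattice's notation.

Worklist (16 pops):
  #1 pop 0: in={} → {0,2} (was {}); enqueue []
  #2 pop 1: in={0,1,2} → {1,2} (was {1}); enqueue []
  #3 pop 2: in={1,2} → {1} (was {}); enqueue []
  #4 pop 3: in={1} → {1} (was {}); enqueue [0,1,2]
  #5 pop 4: in={0,2} → {0,2} (was {}); enqueue []
  #6 pop 5: in={1} → {0,1,2} (was {}); enqueue [3]
  #7 pop 6: in={} → {0,1,2} (was {1}); enqueue []
  #8 pop 0: in={1} → {0,1,2} (was {0,2}); enqueue [4]
  #9 pop 1: in={0,1,2} → {1,2} (no change)
  #10 pop 2: in={0,1,2} → {1} (no change)
  #11 pop 3: in={0,1,2} → {0,1,2} (was {1}); enqueue [0,1,2,5]
  #12 pop 4: in={0,1,2} → {0,1,2} (was {0,2}); enqueue []
  #13 pop 0: in={0,1,2} → {0,1,2} (no change)
  #14 pop 1: in={0,1,2} → {1,2} (no change)
  #15 pop 2: in={0,1,2} → {1} (no change)
  #16 pop 5: in={0,1,2} → {0,1,2} (no change)

Fixpoint:
  val[0] = {0,1,2}
  val[1] = {1,2}
  val[2] = {1}
  val[3] = {0,1,2}
  val[4] = {0,1,2}
  val[5] = {0,1,2}
  val[6] = {0,1,2}

{0,1,2}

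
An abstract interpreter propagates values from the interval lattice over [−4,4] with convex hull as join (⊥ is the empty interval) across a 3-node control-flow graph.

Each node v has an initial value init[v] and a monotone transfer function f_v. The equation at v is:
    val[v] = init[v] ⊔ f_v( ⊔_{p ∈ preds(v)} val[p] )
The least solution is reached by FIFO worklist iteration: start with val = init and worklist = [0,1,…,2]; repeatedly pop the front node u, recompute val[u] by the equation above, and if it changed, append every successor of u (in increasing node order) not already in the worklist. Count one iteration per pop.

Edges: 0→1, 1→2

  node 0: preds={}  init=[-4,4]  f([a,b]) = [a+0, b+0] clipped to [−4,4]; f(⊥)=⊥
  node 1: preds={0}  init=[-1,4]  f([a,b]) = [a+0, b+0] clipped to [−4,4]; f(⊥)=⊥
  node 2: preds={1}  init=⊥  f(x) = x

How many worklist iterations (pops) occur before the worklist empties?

Trace (3 dequeues):
  [1] u=0 | in ⊥ | out [-4,4] | ==
  [2] u=1 | in [-4,4] | out [-4,4] | prev [-1,4] | push {}
  [3] u=2 | in [-4,4] | out [-4,4] | prev ⊥ | push {}

Converged values:
  [0] [-4,4]
  [1] [-4,4]
  [2] [-4,4]

3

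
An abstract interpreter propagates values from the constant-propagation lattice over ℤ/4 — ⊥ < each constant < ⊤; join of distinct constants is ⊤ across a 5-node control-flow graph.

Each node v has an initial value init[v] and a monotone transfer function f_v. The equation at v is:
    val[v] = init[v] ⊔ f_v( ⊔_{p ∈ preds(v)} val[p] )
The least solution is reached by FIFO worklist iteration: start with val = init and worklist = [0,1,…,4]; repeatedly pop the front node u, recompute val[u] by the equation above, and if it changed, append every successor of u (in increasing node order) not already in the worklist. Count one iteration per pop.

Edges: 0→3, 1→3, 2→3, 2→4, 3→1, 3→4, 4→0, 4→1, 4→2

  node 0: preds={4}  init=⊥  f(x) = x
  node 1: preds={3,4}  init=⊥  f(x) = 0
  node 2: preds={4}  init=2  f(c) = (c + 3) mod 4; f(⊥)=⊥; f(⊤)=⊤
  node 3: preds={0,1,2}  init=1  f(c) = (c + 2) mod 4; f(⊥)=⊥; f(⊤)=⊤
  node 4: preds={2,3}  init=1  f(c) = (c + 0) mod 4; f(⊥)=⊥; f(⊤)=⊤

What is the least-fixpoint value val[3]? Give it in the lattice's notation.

Worklist (9 pops):
  #1 pop 0: in=1 → 1 (was ⊥); enqueue []
  #2 pop 1: in=1 → 0 (was ⊥); enqueue []
  #3 pop 2: in=1 → ⊤ (was 2); enqueue []
  #4 pop 3: in=⊤ → ⊤ (was 1); enqueue [1]
  #5 pop 4: in=⊤ → ⊤ (was 1); enqueue [0,2]
  #6 pop 1: in=⊤ → 0 (no change)
  #7 pop 0: in=⊤ → ⊤ (was 1); enqueue [3]
  #8 pop 2: in=⊤ → ⊤ (no change)
  #9 pop 3: in=⊤ → ⊤ (no change)

Fixpoint:
  val[0] = ⊤
  val[1] = 0
  val[2] = ⊤
  val[3] = ⊤
  val[4] = ⊤

⊤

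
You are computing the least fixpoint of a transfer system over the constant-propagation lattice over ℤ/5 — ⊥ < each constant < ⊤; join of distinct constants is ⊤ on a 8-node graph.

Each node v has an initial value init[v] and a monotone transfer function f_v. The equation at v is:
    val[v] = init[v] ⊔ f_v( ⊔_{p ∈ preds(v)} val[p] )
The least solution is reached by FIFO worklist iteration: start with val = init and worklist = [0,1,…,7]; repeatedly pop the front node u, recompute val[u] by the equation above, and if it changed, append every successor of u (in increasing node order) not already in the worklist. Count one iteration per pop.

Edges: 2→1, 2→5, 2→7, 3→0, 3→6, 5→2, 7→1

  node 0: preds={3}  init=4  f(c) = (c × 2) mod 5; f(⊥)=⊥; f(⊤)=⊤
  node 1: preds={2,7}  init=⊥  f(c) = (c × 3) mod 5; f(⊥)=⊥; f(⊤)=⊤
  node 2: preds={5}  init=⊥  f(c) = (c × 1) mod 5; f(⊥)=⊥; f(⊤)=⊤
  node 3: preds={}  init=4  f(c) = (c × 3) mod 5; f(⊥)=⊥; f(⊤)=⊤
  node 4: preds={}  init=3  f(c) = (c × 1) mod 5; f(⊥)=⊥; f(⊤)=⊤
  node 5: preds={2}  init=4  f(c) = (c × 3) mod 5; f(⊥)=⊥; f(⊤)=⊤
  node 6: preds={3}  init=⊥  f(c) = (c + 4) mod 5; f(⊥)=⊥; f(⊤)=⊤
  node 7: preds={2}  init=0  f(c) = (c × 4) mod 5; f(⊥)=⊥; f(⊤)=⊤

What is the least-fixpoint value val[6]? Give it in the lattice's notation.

3

Trace (13 dequeues):
  [1] u=0 | in 4 | out ⊤ | prev 4 | push {}
  [2] u=1 | in 0 | out 0 | prev ⊥ | push {}
  [3] u=2 | in 4 | out 4 | prev ⊥ | push {1}
  [4] u=3 | in ⊥ | out 4 | ==
  [5] u=4 | in ⊥ | out 3 | ==
  [6] u=5 | in 4 | out ⊤ | prev 4 | push {2}
  [7] u=6 | in 4 | out 3 | prev ⊥ | push {}
  [8] u=7 | in 4 | out ⊤ | prev 0 | push {}
  [9] u=1 | in ⊤ | out ⊤ | prev 0 | push {}
  [10] u=2 | in ⊤ | out ⊤ | prev 4 | push {1,5,7}
  [11] u=1 | in ⊤ | out ⊤ | ==
  [12] u=5 | in ⊤ | out ⊤ | ==
  [13] u=7 | in ⊤ | out ⊤ | ==

Converged values:
  [0] ⊤
  [1] ⊤
  [2] ⊤
  [3] 4
  [4] 3
  [5] ⊤
  [6] 3
  [7] ⊤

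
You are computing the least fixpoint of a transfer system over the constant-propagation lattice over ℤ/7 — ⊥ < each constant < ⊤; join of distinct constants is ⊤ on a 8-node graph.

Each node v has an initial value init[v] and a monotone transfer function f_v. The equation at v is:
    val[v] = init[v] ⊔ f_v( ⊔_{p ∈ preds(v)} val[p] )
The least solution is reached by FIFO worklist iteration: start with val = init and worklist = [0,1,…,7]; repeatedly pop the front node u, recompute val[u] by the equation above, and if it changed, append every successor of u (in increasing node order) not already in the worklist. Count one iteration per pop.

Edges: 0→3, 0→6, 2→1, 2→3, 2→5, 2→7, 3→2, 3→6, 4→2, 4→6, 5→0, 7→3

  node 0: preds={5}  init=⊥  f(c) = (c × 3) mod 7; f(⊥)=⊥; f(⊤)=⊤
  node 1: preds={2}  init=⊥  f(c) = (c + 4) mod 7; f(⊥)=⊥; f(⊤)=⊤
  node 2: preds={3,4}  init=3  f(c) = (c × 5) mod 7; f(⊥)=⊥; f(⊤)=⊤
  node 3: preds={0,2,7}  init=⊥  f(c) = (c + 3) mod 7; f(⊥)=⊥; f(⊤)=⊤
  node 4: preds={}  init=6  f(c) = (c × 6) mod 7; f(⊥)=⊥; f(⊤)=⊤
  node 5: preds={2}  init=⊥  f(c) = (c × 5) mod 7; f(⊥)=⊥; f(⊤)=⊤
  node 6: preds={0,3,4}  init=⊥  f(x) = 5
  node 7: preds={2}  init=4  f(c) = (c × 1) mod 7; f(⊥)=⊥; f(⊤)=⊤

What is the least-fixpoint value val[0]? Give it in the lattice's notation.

Worklist (13 pops):
  #1 pop 0: in=⊥ → ⊥ (no change)
  #2 pop 1: in=3 → 0 (was ⊥); enqueue []
  #3 pop 2: in=6 → ⊤ (was 3); enqueue [1]
  #4 pop 3: in=⊤ → ⊤ (was ⊥); enqueue [2]
  #5 pop 4: in=⊥ → 6 (no change)
  #6 pop 5: in=⊤ → ⊤ (was ⊥); enqueue [0]
  #7 pop 6: in=⊤ → 5 (was ⊥); enqueue []
  #8 pop 7: in=⊤ → ⊤ (was 4); enqueue [3]
  #9 pop 1: in=⊤ → ⊤ (was 0); enqueue []
  #10 pop 2: in=⊤ → ⊤ (no change)
  #11 pop 0: in=⊤ → ⊤ (was ⊥); enqueue [6]
  #12 pop 3: in=⊤ → ⊤ (no change)
  #13 pop 6: in=⊤ → 5 (no change)

Fixpoint:
  val[0] = ⊤
  val[1] = ⊤
  val[2] = ⊤
  val[3] = ⊤
  val[4] = 6
  val[5] = ⊤
  val[6] = 5
  val[7] = ⊤

⊤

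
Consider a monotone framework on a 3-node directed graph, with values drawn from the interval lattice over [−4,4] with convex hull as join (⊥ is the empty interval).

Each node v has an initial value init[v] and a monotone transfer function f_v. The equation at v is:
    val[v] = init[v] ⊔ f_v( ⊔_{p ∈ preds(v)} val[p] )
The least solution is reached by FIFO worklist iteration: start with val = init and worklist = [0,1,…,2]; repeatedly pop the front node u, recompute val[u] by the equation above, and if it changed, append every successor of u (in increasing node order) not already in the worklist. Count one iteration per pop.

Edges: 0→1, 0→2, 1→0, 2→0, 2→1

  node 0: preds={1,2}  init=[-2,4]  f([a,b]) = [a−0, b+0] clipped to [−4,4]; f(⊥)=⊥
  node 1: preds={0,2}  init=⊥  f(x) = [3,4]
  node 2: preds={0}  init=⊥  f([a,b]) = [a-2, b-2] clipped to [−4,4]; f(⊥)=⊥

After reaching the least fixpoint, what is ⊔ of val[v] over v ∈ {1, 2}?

[-4,4]

Iteration log — 6 steps:
  step 1. node 0  ⊔preds=⊥  new=[-2,4]  stable
  step 2. node 1  ⊔preds=[-2,4]  new=[3,4]  old=⊥  +wl: 0
  step 3. node 2  ⊔preds=[-2,4]  new=[-4,2]  old=⊥  +wl: 1
  step 4. node 0  ⊔preds=[-4,4]  new=[-4,4]  old=[-2,4]  +wl: 2
  step 5. node 1  ⊔preds=[-4,4]  new=[3,4]  stable
  step 6. node 2  ⊔preds=[-4,4]  new=[-4,2]  stable

Least fixpoint reached:
  node 0: [-4,4]
  node 1: [3,4]
  node 2: [-4,2]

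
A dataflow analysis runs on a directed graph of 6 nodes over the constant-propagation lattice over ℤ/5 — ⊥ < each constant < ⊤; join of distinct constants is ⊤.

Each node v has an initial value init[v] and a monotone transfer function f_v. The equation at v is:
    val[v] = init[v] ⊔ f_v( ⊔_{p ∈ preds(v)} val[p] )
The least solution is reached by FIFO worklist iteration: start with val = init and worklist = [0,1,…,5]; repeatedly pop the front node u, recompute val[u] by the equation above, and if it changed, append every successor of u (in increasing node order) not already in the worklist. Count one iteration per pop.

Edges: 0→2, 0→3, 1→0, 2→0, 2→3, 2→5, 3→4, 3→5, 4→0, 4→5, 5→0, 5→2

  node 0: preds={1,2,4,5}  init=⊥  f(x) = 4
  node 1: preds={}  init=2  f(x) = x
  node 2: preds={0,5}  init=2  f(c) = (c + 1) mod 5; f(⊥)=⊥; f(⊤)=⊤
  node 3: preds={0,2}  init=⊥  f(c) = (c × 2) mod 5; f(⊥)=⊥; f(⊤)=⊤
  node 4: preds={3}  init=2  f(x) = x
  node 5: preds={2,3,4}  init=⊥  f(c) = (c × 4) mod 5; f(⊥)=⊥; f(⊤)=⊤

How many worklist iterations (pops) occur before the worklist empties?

8

Worklist (8 pops):
  #1 pop 0: in=2 → 4 (was ⊥); enqueue []
  #2 pop 1: in=⊥ → 2 (no change)
  #3 pop 2: in=4 → ⊤ (was 2); enqueue [0]
  #4 pop 3: in=⊤ → ⊤ (was ⊥); enqueue []
  #5 pop 4: in=⊤ → ⊤ (was 2); enqueue []
  #6 pop 5: in=⊤ → ⊤ (was ⊥); enqueue [2]
  #7 pop 0: in=⊤ → 4 (no change)
  #8 pop 2: in=⊤ → ⊤ (no change)

Fixpoint:
  val[0] = 4
  val[1] = 2
  val[2] = ⊤
  val[3] = ⊤
  val[4] = ⊤
  val[5] = ⊤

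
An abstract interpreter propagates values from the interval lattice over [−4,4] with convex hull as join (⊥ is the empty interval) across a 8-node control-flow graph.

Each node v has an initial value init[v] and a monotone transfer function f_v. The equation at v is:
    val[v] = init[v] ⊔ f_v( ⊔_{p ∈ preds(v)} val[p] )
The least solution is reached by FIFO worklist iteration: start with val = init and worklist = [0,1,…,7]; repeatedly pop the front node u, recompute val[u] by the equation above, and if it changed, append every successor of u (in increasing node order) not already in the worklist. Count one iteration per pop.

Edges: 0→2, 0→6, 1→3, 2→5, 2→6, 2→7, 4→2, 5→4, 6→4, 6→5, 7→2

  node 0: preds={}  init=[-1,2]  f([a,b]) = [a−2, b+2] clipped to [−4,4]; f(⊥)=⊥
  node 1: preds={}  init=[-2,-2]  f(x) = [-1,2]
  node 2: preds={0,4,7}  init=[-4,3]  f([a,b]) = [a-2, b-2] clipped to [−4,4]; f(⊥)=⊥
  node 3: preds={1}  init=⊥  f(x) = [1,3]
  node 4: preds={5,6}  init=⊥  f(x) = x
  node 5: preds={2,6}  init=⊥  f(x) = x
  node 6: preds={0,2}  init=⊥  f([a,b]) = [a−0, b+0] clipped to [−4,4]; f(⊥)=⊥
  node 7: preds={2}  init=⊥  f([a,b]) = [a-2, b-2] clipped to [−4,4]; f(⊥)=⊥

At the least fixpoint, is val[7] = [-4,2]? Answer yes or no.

no

Iteration log — 11 steps:
  step 1. node 0  ⊔preds=⊥  new=[-1,2]  stable
  step 2. node 1  ⊔preds=⊥  new=[-2,2]  old=[-2,-2]  +wl: 
  step 3. node 2  ⊔preds=[-1,2]  new=[-4,3]  stable
  step 4. node 3  ⊔preds=[-2,2]  new=[1,3]  old=⊥  +wl: 
  step 5. node 4  ⊔preds=⊥  new=⊥  stable
  step 6. node 5  ⊔preds=[-4,3]  new=[-4,3]  old=⊥  +wl: 4
  step 7. node 6  ⊔preds=[-4,3]  new=[-4,3]  old=⊥  +wl: 5
  step 8. node 7  ⊔preds=[-4,3]  new=[-4,1]  old=⊥  +wl: 2
  step 9. node 4  ⊔preds=[-4,3]  new=[-4,3]  old=⊥  +wl: 
  step 10. node 5  ⊔preds=[-4,3]  new=[-4,3]  stable
  step 11. node 2  ⊔preds=[-4,3]  new=[-4,3]  stable

Least fixpoint reached:
  node 0: [-1,2]
  node 1: [-2,2]
  node 2: [-4,3]
  node 3: [1,3]
  node 4: [-4,3]
  node 5: [-4,3]
  node 6: [-4,3]
  node 7: [-4,1]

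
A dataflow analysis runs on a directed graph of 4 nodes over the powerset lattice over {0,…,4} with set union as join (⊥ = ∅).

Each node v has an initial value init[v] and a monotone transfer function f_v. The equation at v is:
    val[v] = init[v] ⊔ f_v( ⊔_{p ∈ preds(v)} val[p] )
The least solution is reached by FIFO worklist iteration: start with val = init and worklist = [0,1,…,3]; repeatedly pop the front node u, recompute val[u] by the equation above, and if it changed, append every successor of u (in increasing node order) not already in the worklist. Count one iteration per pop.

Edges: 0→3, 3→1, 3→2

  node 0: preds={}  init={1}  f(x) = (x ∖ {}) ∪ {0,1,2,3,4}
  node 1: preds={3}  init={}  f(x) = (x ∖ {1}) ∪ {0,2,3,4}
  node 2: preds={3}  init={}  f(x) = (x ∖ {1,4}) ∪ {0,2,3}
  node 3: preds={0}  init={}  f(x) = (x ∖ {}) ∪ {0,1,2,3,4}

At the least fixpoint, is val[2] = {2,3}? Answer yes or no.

no

Worklist (6 pops):
  #1 pop 0: in={} → {0,1,2,3,4} (was {1}); enqueue []
  #2 pop 1: in={} → {0,2,3,4} (was {}); enqueue []
  #3 pop 2: in={} → {0,2,3} (was {}); enqueue []
  #4 pop 3: in={0,1,2,3,4} → {0,1,2,3,4} (was {}); enqueue [1,2]
  #5 pop 1: in={0,1,2,3,4} → {0,2,3,4} (no change)
  #6 pop 2: in={0,1,2,3,4} → {0,2,3} (no change)

Fixpoint:
  val[0] = {0,1,2,3,4}
  val[1] = {0,2,3,4}
  val[2] = {0,2,3}
  val[3] = {0,1,2,3,4}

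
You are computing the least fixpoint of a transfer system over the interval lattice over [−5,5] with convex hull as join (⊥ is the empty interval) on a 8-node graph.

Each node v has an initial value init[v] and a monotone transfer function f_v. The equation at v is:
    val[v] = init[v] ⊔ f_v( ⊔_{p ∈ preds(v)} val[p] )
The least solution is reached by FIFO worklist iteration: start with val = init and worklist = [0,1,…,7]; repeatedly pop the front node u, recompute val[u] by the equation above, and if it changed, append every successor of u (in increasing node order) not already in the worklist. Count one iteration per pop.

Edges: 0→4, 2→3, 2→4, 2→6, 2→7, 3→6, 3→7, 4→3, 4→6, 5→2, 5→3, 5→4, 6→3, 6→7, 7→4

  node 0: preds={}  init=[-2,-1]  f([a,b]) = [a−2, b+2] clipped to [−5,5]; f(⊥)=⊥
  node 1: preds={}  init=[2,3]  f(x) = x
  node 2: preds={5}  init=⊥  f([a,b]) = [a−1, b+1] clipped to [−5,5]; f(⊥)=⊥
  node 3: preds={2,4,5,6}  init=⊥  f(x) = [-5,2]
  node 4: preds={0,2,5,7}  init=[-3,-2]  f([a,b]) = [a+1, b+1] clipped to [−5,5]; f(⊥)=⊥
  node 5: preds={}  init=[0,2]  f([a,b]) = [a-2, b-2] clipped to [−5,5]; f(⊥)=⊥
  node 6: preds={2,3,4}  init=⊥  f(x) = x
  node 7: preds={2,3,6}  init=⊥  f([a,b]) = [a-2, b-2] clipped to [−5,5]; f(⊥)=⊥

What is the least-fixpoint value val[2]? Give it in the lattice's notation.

Trace (12 dequeues):
  [1] u=0 | in ⊥ | out [-2,-1] | ==
  [2] u=1 | in ⊥ | out [2,3] | ==
  [3] u=2 | in [0,2] | out [-1,3] | prev ⊥ | push {}
  [4] u=3 | in [-3,3] | out [-5,2] | prev ⊥ | push {}
  [5] u=4 | in [-2,3] | out [-3,4] | prev [-3,-2] | push {3}
  [6] u=5 | in ⊥ | out [0,2] | ==
  [7] u=6 | in [-5,4] | out [-5,4] | prev ⊥ | push {}
  [8] u=7 | in [-5,4] | out [-5,2] | prev ⊥ | push {4}
  [9] u=3 | in [-5,4] | out [-5,2] | ==
  [10] u=4 | in [-5,3] | out [-4,4] | prev [-3,4] | push {3,6}
  [11] u=3 | in [-5,4] | out [-5,2] | ==
  [12] u=6 | in [-5,4] | out [-5,4] | ==

Converged values:
  [0] [-2,-1]
  [1] [2,3]
  [2] [-1,3]
  [3] [-5,2]
  [4] [-4,4]
  [5] [0,2]
  [6] [-5,4]
  [7] [-5,2]

[-1,3]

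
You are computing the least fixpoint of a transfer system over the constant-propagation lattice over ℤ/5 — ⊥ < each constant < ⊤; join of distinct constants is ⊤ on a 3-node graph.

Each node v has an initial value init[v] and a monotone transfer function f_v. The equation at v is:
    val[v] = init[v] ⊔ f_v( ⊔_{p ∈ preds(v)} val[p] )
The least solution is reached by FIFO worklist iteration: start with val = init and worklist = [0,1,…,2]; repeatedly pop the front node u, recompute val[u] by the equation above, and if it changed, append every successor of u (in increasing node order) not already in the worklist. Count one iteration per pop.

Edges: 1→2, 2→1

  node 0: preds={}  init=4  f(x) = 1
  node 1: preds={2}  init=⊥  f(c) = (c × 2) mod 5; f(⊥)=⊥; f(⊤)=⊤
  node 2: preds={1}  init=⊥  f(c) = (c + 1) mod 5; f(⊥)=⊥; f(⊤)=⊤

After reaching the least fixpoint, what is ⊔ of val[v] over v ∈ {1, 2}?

Iteration log — 3 steps:
  step 1. node 0  ⊔preds=⊥  new=⊤  old=4  +wl: 
  step 2. node 1  ⊔preds=⊥  new=⊥  stable
  step 3. node 2  ⊔preds=⊥  new=⊥  stable

Least fixpoint reached:
  node 0: ⊤
  node 1: ⊥
  node 2: ⊥

⊥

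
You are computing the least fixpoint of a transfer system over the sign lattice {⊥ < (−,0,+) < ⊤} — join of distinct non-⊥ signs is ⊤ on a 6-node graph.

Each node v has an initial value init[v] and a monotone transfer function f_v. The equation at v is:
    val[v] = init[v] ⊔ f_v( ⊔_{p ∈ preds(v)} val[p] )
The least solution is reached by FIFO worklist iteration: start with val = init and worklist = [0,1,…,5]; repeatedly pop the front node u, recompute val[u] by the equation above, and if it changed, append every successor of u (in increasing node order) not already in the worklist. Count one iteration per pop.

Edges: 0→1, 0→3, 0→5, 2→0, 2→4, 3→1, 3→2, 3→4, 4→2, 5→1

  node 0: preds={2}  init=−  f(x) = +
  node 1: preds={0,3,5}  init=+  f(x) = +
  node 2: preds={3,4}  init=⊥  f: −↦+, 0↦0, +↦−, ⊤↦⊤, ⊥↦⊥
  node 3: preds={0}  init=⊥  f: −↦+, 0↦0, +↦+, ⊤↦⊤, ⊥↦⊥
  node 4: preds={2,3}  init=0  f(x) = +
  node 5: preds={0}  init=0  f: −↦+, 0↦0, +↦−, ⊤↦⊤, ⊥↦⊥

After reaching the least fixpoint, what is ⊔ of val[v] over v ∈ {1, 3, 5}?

⊤

Iteration log — 11 steps:
  step 1. node 0  ⊔preds=⊥  new=⊤  old=−  +wl: 
  step 2. node 1  ⊔preds=⊤  new=+  stable
  step 3. node 2  ⊔preds=0  new=0  old=⊥  +wl: 0
  step 4. node 3  ⊔preds=⊤  new=⊤  old=⊥  +wl: 1,2
  step 5. node 4  ⊔preds=⊤  new=⊤  old=0  +wl: 
  step 6. node 5  ⊔preds=⊤  new=⊤  old=0  +wl: 
  step 7. node 0  ⊔preds=0  new=⊤  stable
  step 8. node 1  ⊔preds=⊤  new=+  stable
  step 9. node 2  ⊔preds=⊤  new=⊤  old=0  +wl: 0,4
  step 10. node 0  ⊔preds=⊤  new=⊤  stable
  step 11. node 4  ⊔preds=⊤  new=⊤  stable

Least fixpoint reached:
  node 0: ⊤
  node 1: +
  node 2: ⊤
  node 3: ⊤
  node 4: ⊤
  node 5: ⊤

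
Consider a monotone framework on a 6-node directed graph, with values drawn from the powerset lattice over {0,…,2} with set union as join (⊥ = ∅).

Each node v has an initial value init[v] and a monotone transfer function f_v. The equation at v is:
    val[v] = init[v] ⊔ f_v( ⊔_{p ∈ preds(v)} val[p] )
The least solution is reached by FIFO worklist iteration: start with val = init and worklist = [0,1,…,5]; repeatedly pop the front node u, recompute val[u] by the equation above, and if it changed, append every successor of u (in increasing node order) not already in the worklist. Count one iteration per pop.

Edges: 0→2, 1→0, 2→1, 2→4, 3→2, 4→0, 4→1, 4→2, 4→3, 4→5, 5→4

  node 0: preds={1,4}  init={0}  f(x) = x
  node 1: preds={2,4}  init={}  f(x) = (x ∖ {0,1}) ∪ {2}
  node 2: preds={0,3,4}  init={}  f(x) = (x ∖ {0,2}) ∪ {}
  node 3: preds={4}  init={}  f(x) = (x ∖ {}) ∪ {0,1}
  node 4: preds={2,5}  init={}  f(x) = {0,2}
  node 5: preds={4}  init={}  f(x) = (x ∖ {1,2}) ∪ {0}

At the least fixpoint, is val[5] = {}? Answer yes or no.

no

Iteration log — 12 steps:
  step 1. node 0  ⊔preds={}  new={0}  stable
  step 2. node 1  ⊔preds={}  new={2}  old={}  +wl: 0
  step 3. node 2  ⊔preds={0}  new={}  stable
  step 4. node 3  ⊔preds={}  new={0,1}  old={}  +wl: 2
  step 5. node 4  ⊔preds={}  new={0,2}  old={}  +wl: 1,3
  step 6. node 5  ⊔preds={0,2}  new={0}  old={}  +wl: 4
  step 7. node 0  ⊔preds={0,2}  new={0,2}  old={0}  +wl: 
  step 8. node 2  ⊔preds={0,1,2}  new={1}  old={}  +wl: 
  step 9. node 1  ⊔preds={0,1,2}  new={2}  stable
  step 10. node 3  ⊔preds={0,2}  new={0,1,2}  old={0,1}  +wl: 2
  step 11. node 4  ⊔preds={0,1}  new={0,2}  stable
  step 12. node 2  ⊔preds={0,1,2}  new={1}  stable

Least fixpoint reached:
  node 0: {0,2}
  node 1: {2}
  node 2: {1}
  node 3: {0,1,2}
  node 4: {0,2}
  node 5: {0}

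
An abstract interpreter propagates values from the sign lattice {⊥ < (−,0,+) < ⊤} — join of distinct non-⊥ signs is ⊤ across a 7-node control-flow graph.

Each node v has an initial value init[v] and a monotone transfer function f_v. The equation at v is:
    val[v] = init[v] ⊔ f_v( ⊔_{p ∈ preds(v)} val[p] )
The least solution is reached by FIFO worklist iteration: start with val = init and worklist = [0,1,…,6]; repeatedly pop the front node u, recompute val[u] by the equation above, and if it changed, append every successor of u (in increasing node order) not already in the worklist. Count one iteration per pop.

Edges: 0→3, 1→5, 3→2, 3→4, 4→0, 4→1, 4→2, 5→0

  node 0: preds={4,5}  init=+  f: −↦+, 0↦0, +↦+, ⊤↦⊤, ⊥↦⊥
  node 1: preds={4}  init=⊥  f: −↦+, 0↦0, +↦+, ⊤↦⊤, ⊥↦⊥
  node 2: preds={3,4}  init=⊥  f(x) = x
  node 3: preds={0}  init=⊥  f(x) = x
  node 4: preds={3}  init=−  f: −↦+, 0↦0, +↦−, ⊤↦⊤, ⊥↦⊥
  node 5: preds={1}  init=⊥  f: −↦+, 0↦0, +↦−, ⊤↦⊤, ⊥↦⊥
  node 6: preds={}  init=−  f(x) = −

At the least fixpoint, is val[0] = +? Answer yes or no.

yes

Trace (9 dequeues):
  [1] u=0 | in − | out + | ==
  [2] u=1 | in − | out + | prev ⊥ | push {}
  [3] u=2 | in − | out − | prev ⊥ | push {}
  [4] u=3 | in + | out + | prev ⊥ | push {2}
  [5] u=4 | in + | out − | ==
  [6] u=5 | in + | out − | prev ⊥ | push {0}
  [7] u=6 | in ⊥ | out − | ==
  [8] u=2 | in ⊤ | out ⊤ | prev − | push {}
  [9] u=0 | in − | out + | ==

Converged values:
  [0] +
  [1] +
  [2] ⊤
  [3] +
  [4] −
  [5] −
  [6] −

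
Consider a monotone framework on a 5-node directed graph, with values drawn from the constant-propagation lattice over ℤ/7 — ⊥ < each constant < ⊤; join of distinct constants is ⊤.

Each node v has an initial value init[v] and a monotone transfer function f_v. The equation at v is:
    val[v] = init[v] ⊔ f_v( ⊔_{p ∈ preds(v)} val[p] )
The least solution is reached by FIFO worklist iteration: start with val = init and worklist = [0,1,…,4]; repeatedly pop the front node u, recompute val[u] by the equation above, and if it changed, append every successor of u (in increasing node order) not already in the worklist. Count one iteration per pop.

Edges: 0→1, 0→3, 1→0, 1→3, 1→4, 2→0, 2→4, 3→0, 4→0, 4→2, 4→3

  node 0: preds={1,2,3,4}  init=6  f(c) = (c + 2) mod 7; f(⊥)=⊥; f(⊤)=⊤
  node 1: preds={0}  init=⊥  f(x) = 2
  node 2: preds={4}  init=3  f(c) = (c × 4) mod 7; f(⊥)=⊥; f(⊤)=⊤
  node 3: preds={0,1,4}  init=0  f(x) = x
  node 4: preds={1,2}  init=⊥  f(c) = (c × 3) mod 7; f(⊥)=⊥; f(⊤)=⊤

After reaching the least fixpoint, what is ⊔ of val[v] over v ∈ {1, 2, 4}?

⊤

Trace (10 dequeues):
  [1] u=0 | in ⊤ | out ⊤ | prev 6 | push {}
  [2] u=1 | in ⊤ | out 2 | prev ⊥ | push {0}
  [3] u=2 | in ⊥ | out 3 | ==
  [4] u=3 | in ⊤ | out ⊤ | prev 0 | push {}
  [5] u=4 | in ⊤ | out ⊤ | prev ⊥ | push {2,3}
  [6] u=0 | in ⊤ | out ⊤ | ==
  [7] u=2 | in ⊤ | out ⊤ | prev 3 | push {0,4}
  [8] u=3 | in ⊤ | out ⊤ | ==
  [9] u=0 | in ⊤ | out ⊤ | ==
  [10] u=4 | in ⊤ | out ⊤ | ==

Converged values:
  [0] ⊤
  [1] 2
  [2] ⊤
  [3] ⊤
  [4] ⊤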